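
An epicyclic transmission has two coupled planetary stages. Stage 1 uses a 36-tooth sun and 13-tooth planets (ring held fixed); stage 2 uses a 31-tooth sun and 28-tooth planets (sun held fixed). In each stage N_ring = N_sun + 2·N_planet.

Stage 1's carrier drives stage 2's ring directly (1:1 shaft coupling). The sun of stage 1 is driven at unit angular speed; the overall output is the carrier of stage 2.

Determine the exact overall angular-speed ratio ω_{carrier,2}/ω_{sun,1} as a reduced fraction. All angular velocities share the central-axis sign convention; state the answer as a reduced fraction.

783/2891

Stage 1: N_ring = 36 + 2·13 = 62
Stage 1: 36(ω_s−ω_c) = −62(ω_r−ω_c),  ω_r=0, ω_s=1
Stage 1: 36(1−ω_c) = −62(0−ω_c)  ⇒  98ω_c = 36  ⇒  ω_c = 18/49
  ⇒ ω_c¹/ω_s¹ = 18/49
Stage 2: N_ring = 31 + 2·28 = 87
Stage 2: 31(ω_s−ω_c) = −87(ω_r−ω_c),  ω_s=0, ω_r=1
Stage 2: 31(0−ω_c) = −87(1−ω_c)  ⇒  118ω_c = 87  ⇒  ω_c = 87/118
  ⇒ ω_c²/ω_r² = 87/118
Coupling ω_r² = ω_c¹ ⇒ overall = 18/49 × 87/118 = 783/2891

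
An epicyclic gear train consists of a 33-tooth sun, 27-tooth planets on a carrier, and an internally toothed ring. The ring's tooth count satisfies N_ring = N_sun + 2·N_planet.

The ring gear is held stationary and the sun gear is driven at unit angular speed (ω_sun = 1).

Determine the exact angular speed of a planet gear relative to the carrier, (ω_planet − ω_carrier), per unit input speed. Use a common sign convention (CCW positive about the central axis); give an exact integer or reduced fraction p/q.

-319/360

N_ring = 33 + 2·27 = 87
33(ω_s−ω_c) = −87(ω_r−ω_c),  ω_r=0, ω_s=1
33(1−ω_c) = −87(0−ω_c)  ⇒  120ω_c = 33  ⇒  ω_c = 11/40
sun–planet: 33·(1−11/40) = −27·(ω_p−ω_c)  ⇒  ω_p−ω_c = −(33/27)·(29/40) = -319/360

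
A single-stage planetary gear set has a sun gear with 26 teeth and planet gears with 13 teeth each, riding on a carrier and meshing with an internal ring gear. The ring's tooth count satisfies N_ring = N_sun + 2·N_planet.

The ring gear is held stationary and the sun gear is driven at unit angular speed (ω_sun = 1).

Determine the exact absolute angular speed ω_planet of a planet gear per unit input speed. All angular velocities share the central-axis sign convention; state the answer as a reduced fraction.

-1

N_ring = 26 + 2·13 = 52
26(ω_s−ω_c) = −52(ω_r−ω_c),  ω_r=0, ω_s=1
26(1−ω_c) = −52(0−ω_c)  ⇒  78ω_c = 26  ⇒  ω_c = 1/3
sun–planet: 26·(1−1/3) = −13·(ω_p−ω_c)  ⇒  ω_p−ω_c = −(26/13)·(2/3) = -4/3
ω_p = 1/3 − 4/3 = -1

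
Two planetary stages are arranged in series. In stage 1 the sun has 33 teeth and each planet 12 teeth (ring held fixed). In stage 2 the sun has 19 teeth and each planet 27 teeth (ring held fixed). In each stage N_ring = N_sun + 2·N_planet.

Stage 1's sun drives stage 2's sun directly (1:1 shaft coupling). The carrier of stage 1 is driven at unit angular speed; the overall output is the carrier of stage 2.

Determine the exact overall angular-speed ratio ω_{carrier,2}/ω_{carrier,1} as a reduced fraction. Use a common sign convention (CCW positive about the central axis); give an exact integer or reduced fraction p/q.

285/506

Stage 1: N_ring = 33 + 2·12 = 57
Stage 1: 33(ω_s−ω_c) = −57(ω_r−ω_c),  ω_r=0, ω_c=1
Stage 1: ω_s = 1 − (57/33)(0−1) = 30/11
  ⇒ ω_s¹/ω_c¹ = 30/11
Stage 2: N_ring = 19 + 2·27 = 73
Stage 2: 19(ω_s−ω_c) = −73(ω_r−ω_c),  ω_r=0, ω_s=1
Stage 2: 19(1−ω_c) = −73(0−ω_c)  ⇒  92ω_c = 19  ⇒  ω_c = 19/92
  ⇒ ω_c²/ω_s² = 19/92
Coupling ω_s² = ω_s¹ ⇒ overall = 30/11 × 19/92 = 285/506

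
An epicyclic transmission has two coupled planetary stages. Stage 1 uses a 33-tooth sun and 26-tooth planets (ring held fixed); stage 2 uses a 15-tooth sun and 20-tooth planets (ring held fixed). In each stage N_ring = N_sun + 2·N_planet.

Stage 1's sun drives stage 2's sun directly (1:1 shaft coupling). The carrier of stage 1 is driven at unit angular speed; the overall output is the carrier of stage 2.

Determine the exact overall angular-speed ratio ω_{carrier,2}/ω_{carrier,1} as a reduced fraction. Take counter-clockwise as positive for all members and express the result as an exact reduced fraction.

Stage 1: N_ring = 33 + 2·26 = 85
Stage 1: 33(ω_s−ω_c) = −85(ω_r−ω_c),  ω_r=0, ω_c=1
Stage 1: ω_s = 1 − (85/33)(0−1) = 118/33
  ⇒ ω_s¹/ω_c¹ = 118/33
Stage 2: N_ring = 15 + 2·20 = 55
Stage 2: 15(ω_s−ω_c) = −55(ω_r−ω_c),  ω_r=0, ω_s=1
Stage 2: 15(1−ω_c) = −55(0−ω_c)  ⇒  70ω_c = 15  ⇒  ω_c = 3/14
  ⇒ ω_c²/ω_s² = 3/14
Coupling ω_s² = ω_s¹ ⇒ overall = 118/33 × 3/14 = 59/77

59/77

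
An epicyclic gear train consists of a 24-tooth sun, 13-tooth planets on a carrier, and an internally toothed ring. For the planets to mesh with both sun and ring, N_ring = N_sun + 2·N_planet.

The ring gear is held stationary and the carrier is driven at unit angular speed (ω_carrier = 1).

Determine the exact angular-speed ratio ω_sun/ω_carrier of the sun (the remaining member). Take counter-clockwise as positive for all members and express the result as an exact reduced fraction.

37/12

N_ring = 24 + 2·13 = 50
24(ω_s−ω_c) = −50(ω_r−ω_c),  ω_r=0, ω_c=1
ω_s = 1 − (50/24)(0−1) = 37/12
ω_s/ω_c = 37/12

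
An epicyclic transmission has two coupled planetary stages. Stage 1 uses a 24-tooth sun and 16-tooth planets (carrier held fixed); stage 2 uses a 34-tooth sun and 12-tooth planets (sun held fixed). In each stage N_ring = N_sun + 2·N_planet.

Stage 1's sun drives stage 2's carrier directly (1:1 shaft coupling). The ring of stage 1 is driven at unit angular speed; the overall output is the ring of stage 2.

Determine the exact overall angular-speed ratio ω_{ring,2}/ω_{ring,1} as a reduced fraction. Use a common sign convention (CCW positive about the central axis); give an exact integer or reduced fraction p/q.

-322/87

Stage 1: N_ring = 24 + 2·16 = 56
Stage 1: 24(ω_s−ω_c) = −56(ω_r−ω_c),  ω_c=0, ω_r=1
Stage 1: ω_s = 0 − (56/24)(1−0) = -7/3
  ⇒ ω_s¹/ω_r¹ = -7/3
Stage 2: N_ring = 34 + 2·12 = 58
Stage 2: 34(ω_s−ω_c) = −58(ω_r−ω_c),  ω_s=0, ω_c=1
Stage 2: ω_r = 1 − (34/58)(0−1) = 46/29
  ⇒ ω_r²/ω_c² = 46/29
Coupling ω_c² = ω_s¹ ⇒ overall = -7/3 × 46/29 = -322/87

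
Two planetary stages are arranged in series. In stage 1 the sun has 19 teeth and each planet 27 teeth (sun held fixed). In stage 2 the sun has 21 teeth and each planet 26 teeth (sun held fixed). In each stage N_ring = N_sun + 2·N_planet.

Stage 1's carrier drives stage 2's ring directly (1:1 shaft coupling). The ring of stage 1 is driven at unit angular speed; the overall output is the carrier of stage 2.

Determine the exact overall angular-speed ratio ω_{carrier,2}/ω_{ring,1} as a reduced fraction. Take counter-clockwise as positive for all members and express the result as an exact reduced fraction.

5329/8648

Stage 1: N_ring = 19 + 2·27 = 73
Stage 1: 19(ω_s−ω_c) = −73(ω_r−ω_c),  ω_s=0, ω_r=1
Stage 1: 19(0−ω_c) = −73(1−ω_c)  ⇒  92ω_c = 73  ⇒  ω_c = 73/92
  ⇒ ω_c¹/ω_r¹ = 73/92
Stage 2: N_ring = 21 + 2·26 = 73
Stage 2: 21(ω_s−ω_c) = −73(ω_r−ω_c),  ω_s=0, ω_r=1
Stage 2: 21(0−ω_c) = −73(1−ω_c)  ⇒  94ω_c = 73  ⇒  ω_c = 73/94
  ⇒ ω_c²/ω_r² = 73/94
Coupling ω_r² = ω_c¹ ⇒ overall = 73/92 × 73/94 = 5329/8648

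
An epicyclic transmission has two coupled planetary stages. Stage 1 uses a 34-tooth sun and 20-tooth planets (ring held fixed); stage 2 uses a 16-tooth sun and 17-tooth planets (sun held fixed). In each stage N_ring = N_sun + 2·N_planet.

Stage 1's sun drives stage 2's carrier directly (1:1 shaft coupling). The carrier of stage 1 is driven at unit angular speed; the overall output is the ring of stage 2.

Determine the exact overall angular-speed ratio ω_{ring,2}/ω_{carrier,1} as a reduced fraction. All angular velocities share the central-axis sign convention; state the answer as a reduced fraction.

Stage 1: N_ring = 34 + 2·20 = 74
Stage 1: 34(ω_s−ω_c) = −74(ω_r−ω_c),  ω_r=0, ω_c=1
Stage 1: ω_s = 1 − (74/34)(0−1) = 54/17
  ⇒ ω_s¹/ω_c¹ = 54/17
Stage 2: N_ring = 16 + 2·17 = 50
Stage 2: 16(ω_s−ω_c) = −50(ω_r−ω_c),  ω_s=0, ω_c=1
Stage 2: ω_r = 1 − (16/50)(0−1) = 33/25
  ⇒ ω_r²/ω_c² = 33/25
Coupling ω_c² = ω_s¹ ⇒ overall = 54/17 × 33/25 = 1782/425

1782/425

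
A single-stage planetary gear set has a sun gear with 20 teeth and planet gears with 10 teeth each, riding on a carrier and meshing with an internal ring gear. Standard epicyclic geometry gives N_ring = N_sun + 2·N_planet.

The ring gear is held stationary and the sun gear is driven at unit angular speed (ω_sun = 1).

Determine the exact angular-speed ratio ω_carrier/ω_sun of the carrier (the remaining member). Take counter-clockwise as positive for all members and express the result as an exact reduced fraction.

1/3

N_ring = 20 + 2·10 = 40
20(ω_s−ω_c) = −40(ω_r−ω_c),  ω_r=0, ω_s=1
20(1−ω_c) = −40(0−ω_c)  ⇒  60ω_c = 20  ⇒  ω_c = 1/3
ω_c/ω_s = 1/3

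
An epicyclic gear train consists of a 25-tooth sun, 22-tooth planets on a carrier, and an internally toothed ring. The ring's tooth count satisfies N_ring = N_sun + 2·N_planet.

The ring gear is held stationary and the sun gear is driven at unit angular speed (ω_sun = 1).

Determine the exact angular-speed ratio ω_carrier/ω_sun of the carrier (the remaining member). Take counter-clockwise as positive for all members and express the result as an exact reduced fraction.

25/94

N_ring = 25 + 2·22 = 69
25(ω_s−ω_c) = −69(ω_r−ω_c),  ω_r=0, ω_s=1
25(1−ω_c) = −69(0−ω_c)  ⇒  94ω_c = 25  ⇒  ω_c = 25/94
ω_c/ω_s = 25/94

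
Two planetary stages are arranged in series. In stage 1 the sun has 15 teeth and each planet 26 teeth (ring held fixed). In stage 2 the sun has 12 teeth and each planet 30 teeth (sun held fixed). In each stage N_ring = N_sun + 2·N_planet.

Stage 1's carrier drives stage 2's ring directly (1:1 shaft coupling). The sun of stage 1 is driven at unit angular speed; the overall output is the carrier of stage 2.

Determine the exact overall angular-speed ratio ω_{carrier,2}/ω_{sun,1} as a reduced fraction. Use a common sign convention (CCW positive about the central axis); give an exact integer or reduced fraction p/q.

Stage 1: N_ring = 15 + 2·26 = 67
Stage 1: 15(ω_s−ω_c) = −67(ω_r−ω_c),  ω_r=0, ω_s=1
Stage 1: 15(1−ω_c) = −67(0−ω_c)  ⇒  82ω_c = 15  ⇒  ω_c = 15/82
  ⇒ ω_c¹/ω_s¹ = 15/82
Stage 2: N_ring = 12 + 2·30 = 72
Stage 2: 12(ω_s−ω_c) = −72(ω_r−ω_c),  ω_s=0, ω_r=1
Stage 2: 12(0−ω_c) = −72(1−ω_c)  ⇒  84ω_c = 72  ⇒  ω_c = 6/7
  ⇒ ω_c²/ω_r² = 6/7
Coupling ω_r² = ω_c¹ ⇒ overall = 15/82 × 6/7 = 45/287

45/287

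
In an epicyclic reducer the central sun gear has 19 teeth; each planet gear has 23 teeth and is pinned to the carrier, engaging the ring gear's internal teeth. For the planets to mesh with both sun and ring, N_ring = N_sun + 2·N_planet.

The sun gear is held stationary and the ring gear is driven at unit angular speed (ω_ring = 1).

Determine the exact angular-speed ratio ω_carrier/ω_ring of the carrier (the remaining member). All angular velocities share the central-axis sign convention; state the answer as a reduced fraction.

65/84

N_ring = 19 + 2·23 = 65
19(ω_s−ω_c) = −65(ω_r−ω_c),  ω_s=0, ω_r=1
19(0−ω_c) = −65(1−ω_c)  ⇒  84ω_c = 65  ⇒  ω_c = 65/84
ω_c/ω_r = 65/84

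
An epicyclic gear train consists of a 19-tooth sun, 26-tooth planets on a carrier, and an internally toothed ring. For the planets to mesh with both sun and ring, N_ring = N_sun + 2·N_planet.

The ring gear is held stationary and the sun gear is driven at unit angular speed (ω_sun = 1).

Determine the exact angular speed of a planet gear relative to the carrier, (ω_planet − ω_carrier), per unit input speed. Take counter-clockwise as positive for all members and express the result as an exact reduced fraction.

N_ring = 19 + 2·26 = 71
19(ω_s−ω_c) = −71(ω_r−ω_c),  ω_r=0, ω_s=1
19(1−ω_c) = −71(0−ω_c)  ⇒  90ω_c = 19  ⇒  ω_c = 19/90
sun–planet: 19·(1−19/90) = −26·(ω_p−ω_c)  ⇒  ω_p−ω_c = −(19/26)·(71/90) = -1349/2340

-1349/2340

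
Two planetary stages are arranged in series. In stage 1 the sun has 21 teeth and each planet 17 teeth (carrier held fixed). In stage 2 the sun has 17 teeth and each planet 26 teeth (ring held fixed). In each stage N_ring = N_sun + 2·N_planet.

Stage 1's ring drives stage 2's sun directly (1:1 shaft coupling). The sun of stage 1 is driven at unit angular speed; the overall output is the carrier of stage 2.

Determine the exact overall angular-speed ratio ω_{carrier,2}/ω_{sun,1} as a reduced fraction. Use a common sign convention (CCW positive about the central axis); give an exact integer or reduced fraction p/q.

-357/4730

Stage 1: N_ring = 21 + 2·17 = 55
Stage 1: 21(ω_s−ω_c) = −55(ω_r−ω_c),  ω_c=0, ω_s=1
Stage 1: ω_r = 0 − (21/55)(1−0) = -21/55
  ⇒ ω_r¹/ω_s¹ = -21/55
Stage 2: N_ring = 17 + 2·26 = 69
Stage 2: 17(ω_s−ω_c) = −69(ω_r−ω_c),  ω_r=0, ω_s=1
Stage 2: 17(1−ω_c) = −69(0−ω_c)  ⇒  86ω_c = 17  ⇒  ω_c = 17/86
  ⇒ ω_c²/ω_s² = 17/86
Coupling ω_s² = ω_r¹ ⇒ overall = -21/55 × 17/86 = -357/4730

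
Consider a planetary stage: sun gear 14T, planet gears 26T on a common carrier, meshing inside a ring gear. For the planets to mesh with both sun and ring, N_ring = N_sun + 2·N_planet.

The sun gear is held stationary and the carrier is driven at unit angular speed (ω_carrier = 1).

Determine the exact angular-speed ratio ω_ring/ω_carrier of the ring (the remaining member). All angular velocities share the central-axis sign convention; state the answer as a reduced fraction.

N_ring = 14 + 2·26 = 66
14(ω_s−ω_c) = −66(ω_r−ω_c),  ω_s=0, ω_c=1
ω_r = 1 − (14/66)(0−1) = 40/33
ω_r/ω_c = 40/33

40/33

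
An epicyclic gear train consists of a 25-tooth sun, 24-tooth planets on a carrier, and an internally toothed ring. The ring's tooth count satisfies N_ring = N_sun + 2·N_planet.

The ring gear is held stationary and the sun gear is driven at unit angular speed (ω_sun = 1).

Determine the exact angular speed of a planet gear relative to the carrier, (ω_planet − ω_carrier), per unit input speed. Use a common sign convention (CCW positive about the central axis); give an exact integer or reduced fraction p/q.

N_ring = 25 + 2·24 = 73
25(ω_s−ω_c) = −73(ω_r−ω_c),  ω_r=0, ω_s=1
25(1−ω_c) = −73(0−ω_c)  ⇒  98ω_c = 25  ⇒  ω_c = 25/98
sun–planet: 25·(1−25/98) = −24·(ω_p−ω_c)  ⇒  ω_p−ω_c = −(25/24)·(73/98) = -1825/2352

-1825/2352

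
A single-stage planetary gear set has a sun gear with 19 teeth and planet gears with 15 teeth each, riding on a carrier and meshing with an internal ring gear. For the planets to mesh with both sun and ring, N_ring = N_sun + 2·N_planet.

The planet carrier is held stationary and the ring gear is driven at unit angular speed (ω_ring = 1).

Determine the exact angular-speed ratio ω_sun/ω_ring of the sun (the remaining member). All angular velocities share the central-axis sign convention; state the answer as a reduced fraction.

N_ring = 19 + 2·15 = 49
19(ω_s−ω_c) = −49(ω_r−ω_c),  ω_c=0, ω_r=1
ω_s = 0 − (49/19)(1−0) = -49/19
ω_s/ω_r = -49/19

-49/19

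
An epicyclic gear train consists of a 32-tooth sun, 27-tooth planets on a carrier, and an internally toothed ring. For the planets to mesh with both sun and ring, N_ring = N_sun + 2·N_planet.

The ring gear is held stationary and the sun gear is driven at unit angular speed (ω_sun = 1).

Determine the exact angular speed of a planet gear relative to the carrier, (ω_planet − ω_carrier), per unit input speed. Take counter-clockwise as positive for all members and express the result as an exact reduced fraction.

N_ring = 32 + 2·27 = 86
32(ω_s−ω_c) = −86(ω_r−ω_c),  ω_r=0, ω_s=1
32(1−ω_c) = −86(0−ω_c)  ⇒  118ω_c = 32  ⇒  ω_c = 16/59
sun–planet: 32·(1−16/59) = −27·(ω_p−ω_c)  ⇒  ω_p−ω_c = −(32/27)·(43/59) = -1376/1593

-1376/1593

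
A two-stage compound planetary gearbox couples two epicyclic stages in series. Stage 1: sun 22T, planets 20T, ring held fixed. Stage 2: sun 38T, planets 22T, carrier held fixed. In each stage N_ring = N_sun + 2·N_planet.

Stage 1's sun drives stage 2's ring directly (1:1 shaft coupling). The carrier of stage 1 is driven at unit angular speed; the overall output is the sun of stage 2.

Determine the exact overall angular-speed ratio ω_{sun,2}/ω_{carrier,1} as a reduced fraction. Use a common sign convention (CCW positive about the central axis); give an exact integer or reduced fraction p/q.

Stage 1: N_ring = 22 + 2·20 = 62
Stage 1: 22(ω_s−ω_c) = −62(ω_r−ω_c),  ω_r=0, ω_c=1
Stage 1: ω_s = 1 − (62/22)(0−1) = 42/11
  ⇒ ω_s¹/ω_c¹ = 42/11
Stage 2: N_ring = 38 + 2·22 = 82
Stage 2: 38(ω_s−ω_c) = −82(ω_r−ω_c),  ω_c=0, ω_r=1
Stage 2: ω_s = 0 − (82/38)(1−0) = -41/19
  ⇒ ω_s²/ω_r² = -41/19
Coupling ω_r² = ω_s¹ ⇒ overall = 42/11 × -41/19 = -1722/209

-1722/209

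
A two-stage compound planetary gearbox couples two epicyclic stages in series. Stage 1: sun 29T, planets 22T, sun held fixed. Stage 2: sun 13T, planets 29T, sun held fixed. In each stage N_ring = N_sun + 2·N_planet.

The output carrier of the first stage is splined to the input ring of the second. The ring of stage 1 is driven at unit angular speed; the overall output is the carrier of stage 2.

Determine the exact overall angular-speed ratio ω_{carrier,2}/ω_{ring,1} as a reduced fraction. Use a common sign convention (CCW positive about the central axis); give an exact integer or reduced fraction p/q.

Stage 1: N_ring = 29 + 2·22 = 73
Stage 1: 29(ω_s−ω_c) = −73(ω_r−ω_c),  ω_s=0, ω_r=1
Stage 1: 29(0−ω_c) = −73(1−ω_c)  ⇒  102ω_c = 73  ⇒  ω_c = 73/102
  ⇒ ω_c¹/ω_r¹ = 73/102
Stage 2: N_ring = 13 + 2·29 = 71
Stage 2: 13(ω_s−ω_c) = −71(ω_r−ω_c),  ω_s=0, ω_r=1
Stage 2: 13(0−ω_c) = −71(1−ω_c)  ⇒  84ω_c = 71  ⇒  ω_c = 71/84
  ⇒ ω_c²/ω_r² = 71/84
Coupling ω_r² = ω_c¹ ⇒ overall = 73/102 × 71/84 = 5183/8568

5183/8568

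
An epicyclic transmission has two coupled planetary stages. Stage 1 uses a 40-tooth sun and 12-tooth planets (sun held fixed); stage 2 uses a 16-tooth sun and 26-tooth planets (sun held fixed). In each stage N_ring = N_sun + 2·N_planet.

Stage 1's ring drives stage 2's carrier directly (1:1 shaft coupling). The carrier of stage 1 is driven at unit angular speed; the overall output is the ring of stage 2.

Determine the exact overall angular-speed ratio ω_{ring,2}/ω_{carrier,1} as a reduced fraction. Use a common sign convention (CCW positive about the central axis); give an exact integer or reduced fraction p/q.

273/136

Stage 1: N_ring = 40 + 2·12 = 64
Stage 1: 40(ω_s−ω_c) = −64(ω_r−ω_c),  ω_s=0, ω_c=1
Stage 1: ω_r = 1 − (40/64)(0−1) = 13/8
  ⇒ ω_r¹/ω_c¹ = 13/8
Stage 2: N_ring = 16 + 2·26 = 68
Stage 2: 16(ω_s−ω_c) = −68(ω_r−ω_c),  ω_s=0, ω_c=1
Stage 2: ω_r = 1 − (16/68)(0−1) = 21/17
  ⇒ ω_r²/ω_c² = 21/17
Coupling ω_c² = ω_r¹ ⇒ overall = 13/8 × 21/17 = 273/136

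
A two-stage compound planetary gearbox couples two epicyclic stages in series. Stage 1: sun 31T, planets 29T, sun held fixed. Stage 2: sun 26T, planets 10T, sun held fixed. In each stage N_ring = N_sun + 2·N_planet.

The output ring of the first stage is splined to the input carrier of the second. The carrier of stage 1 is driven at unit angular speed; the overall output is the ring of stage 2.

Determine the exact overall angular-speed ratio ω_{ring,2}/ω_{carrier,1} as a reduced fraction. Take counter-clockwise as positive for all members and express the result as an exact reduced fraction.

Stage 1: N_ring = 31 + 2·29 = 89
Stage 1: 31(ω_s−ω_c) = −89(ω_r−ω_c),  ω_s=0, ω_c=1
Stage 1: ω_r = 1 − (31/89)(0−1) = 120/89
  ⇒ ω_r¹/ω_c¹ = 120/89
Stage 2: N_ring = 26 + 2·10 = 46
Stage 2: 26(ω_s−ω_c) = −46(ω_r−ω_c),  ω_s=0, ω_c=1
Stage 2: ω_r = 1 − (26/46)(0−1) = 36/23
  ⇒ ω_r²/ω_c² = 36/23
Coupling ω_c² = ω_r¹ ⇒ overall = 120/89 × 36/23 = 4320/2047

4320/2047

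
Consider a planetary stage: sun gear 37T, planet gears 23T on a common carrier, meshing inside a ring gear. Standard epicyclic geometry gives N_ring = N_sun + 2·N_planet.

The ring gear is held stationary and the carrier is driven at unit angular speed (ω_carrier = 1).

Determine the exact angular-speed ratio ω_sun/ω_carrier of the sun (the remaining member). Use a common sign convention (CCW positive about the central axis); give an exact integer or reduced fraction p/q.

N_ring = 37 + 2·23 = 83
37(ω_s−ω_c) = −83(ω_r−ω_c),  ω_r=0, ω_c=1
ω_s = 1 − (83/37)(0−1) = 120/37
ω_s/ω_c = 120/37

120/37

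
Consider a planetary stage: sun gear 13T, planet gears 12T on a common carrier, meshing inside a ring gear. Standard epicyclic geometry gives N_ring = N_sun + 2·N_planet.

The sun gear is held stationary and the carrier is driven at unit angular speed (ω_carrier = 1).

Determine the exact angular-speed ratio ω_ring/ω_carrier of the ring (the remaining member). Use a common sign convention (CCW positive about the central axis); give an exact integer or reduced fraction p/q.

N_ring = 13 + 2·12 = 37
13(ω_s−ω_c) = −37(ω_r−ω_c),  ω_s=0, ω_c=1
ω_r = 1 − (13/37)(0−1) = 50/37
ω_r/ω_c = 50/37

50/37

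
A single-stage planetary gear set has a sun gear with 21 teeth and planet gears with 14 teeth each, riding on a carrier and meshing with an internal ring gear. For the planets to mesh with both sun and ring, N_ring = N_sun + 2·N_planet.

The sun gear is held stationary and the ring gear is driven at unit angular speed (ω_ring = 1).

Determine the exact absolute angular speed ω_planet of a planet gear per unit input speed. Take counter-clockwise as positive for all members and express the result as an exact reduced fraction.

N_ring = 21 + 2·14 = 49
21(ω_s−ω_c) = −49(ω_r−ω_c),  ω_s=0, ω_r=1
21(0−ω_c) = −49(1−ω_c)  ⇒  70ω_c = 49  ⇒  ω_c = 7/10
sun–planet: 21·(0−7/10) = −14·(ω_p−ω_c)  ⇒  ω_p−ω_c = −(21/14)·(-7/10) = 21/20
ω_p = 7/10 + 21/20 = 7/4

7/4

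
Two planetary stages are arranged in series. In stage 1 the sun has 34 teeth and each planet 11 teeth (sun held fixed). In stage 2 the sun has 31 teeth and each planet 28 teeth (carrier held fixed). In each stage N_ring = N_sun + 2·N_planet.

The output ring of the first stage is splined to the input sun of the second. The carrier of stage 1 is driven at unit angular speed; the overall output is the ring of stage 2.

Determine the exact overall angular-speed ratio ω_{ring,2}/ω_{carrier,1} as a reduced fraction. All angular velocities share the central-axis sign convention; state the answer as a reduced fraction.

Stage 1: N_ring = 34 + 2·11 = 56
Stage 1: 34(ω_s−ω_c) = −56(ω_r−ω_c),  ω_s=0, ω_c=1
Stage 1: ω_r = 1 − (34/56)(0−1) = 45/28
  ⇒ ω_r¹/ω_c¹ = 45/28
Stage 2: N_ring = 31 + 2·28 = 87
Stage 2: 31(ω_s−ω_c) = −87(ω_r−ω_c),  ω_c=0, ω_s=1
Stage 2: ω_r = 0 − (31/87)(1−0) = -31/87
  ⇒ ω_r²/ω_s² = -31/87
Coupling ω_s² = ω_r¹ ⇒ overall = 45/28 × -31/87 = -465/812

-465/812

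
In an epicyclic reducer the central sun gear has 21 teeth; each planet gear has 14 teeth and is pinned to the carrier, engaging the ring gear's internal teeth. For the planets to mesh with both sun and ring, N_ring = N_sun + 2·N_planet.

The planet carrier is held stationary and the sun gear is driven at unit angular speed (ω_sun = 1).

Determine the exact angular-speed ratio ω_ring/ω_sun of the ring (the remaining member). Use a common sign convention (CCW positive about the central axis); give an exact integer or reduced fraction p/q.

-3/7

N_ring = 21 + 2·14 = 49
21(ω_s−ω_c) = −49(ω_r−ω_c),  ω_c=0, ω_s=1
ω_r = 0 − (21/49)(1−0) = -3/7
ω_r/ω_s = -3/7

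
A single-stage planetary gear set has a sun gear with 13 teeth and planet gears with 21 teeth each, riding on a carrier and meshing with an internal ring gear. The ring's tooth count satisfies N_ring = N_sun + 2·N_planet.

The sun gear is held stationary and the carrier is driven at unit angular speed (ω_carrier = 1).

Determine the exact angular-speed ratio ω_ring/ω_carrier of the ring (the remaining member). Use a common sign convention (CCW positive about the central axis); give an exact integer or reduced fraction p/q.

N_ring = 13 + 2·21 = 55
13(ω_s−ω_c) = −55(ω_r−ω_c),  ω_s=0, ω_c=1
ω_r = 1 − (13/55)(0−1) = 68/55
ω_r/ω_c = 68/55

68/55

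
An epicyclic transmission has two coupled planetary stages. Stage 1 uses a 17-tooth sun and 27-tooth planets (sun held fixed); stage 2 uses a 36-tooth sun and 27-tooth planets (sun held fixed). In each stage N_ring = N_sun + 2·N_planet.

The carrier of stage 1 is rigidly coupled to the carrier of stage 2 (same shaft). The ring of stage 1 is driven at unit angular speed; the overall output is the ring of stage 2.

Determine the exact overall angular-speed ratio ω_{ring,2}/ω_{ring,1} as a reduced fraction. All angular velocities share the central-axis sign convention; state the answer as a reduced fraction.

Stage 1: N_ring = 17 + 2·27 = 71
Stage 1: 17(ω_s−ω_c) = −71(ω_r−ω_c),  ω_s=0, ω_r=1
Stage 1: 17(0−ω_c) = −71(1−ω_c)  ⇒  88ω_c = 71  ⇒  ω_c = 71/88
  ⇒ ω_c¹/ω_r¹ = 71/88
Stage 2: N_ring = 36 + 2·27 = 90
Stage 2: 36(ω_s−ω_c) = −90(ω_r−ω_c),  ω_s=0, ω_c=1
Stage 2: ω_r = 1 − (36/90)(0−1) = 7/5
  ⇒ ω_r²/ω_c² = 7/5
Coupling ω_c² = ω_c¹ ⇒ overall = 71/88 × 7/5 = 497/440

497/440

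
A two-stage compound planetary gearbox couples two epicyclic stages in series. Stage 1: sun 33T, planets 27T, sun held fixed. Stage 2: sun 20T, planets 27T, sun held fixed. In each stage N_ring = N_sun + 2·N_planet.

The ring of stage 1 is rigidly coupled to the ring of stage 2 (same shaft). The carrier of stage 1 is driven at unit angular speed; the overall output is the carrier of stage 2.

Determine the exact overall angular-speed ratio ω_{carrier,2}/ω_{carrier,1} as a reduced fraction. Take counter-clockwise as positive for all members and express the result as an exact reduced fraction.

Stage 1: N_ring = 33 + 2·27 = 87
Stage 1: 33(ω_s−ω_c) = −87(ω_r−ω_c),  ω_s=0, ω_c=1
Stage 1: ω_r = 1 − (33/87)(0−1) = 40/29
  ⇒ ω_r¹/ω_c¹ = 40/29
Stage 2: N_ring = 20 + 2·27 = 74
Stage 2: 20(ω_s−ω_c) = −74(ω_r−ω_c),  ω_s=0, ω_r=1
Stage 2: 20(0−ω_c) = −74(1−ω_c)  ⇒  94ω_c = 74  ⇒  ω_c = 37/47
  ⇒ ω_c²/ω_r² = 37/47
Coupling ω_r² = ω_r¹ ⇒ overall = 40/29 × 37/47 = 1480/1363

1480/1363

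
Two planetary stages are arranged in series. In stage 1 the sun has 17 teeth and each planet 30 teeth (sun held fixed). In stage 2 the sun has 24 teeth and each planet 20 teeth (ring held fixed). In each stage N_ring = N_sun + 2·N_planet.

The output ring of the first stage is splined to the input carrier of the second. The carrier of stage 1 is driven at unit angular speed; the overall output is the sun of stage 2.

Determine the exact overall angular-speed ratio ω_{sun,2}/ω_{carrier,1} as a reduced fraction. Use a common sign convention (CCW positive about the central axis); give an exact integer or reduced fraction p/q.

94/21

Stage 1: N_ring = 17 + 2·30 = 77
Stage 1: 17(ω_s−ω_c) = −77(ω_r−ω_c),  ω_s=0, ω_c=1
Stage 1: ω_r = 1 − (17/77)(0−1) = 94/77
  ⇒ ω_r¹/ω_c¹ = 94/77
Stage 2: N_ring = 24 + 2·20 = 64
Stage 2: 24(ω_s−ω_c) = −64(ω_r−ω_c),  ω_r=0, ω_c=1
Stage 2: ω_s = 1 − (64/24)(0−1) = 11/3
  ⇒ ω_s²/ω_c² = 11/3
Coupling ω_c² = ω_r¹ ⇒ overall = 94/77 × 11/3 = 94/21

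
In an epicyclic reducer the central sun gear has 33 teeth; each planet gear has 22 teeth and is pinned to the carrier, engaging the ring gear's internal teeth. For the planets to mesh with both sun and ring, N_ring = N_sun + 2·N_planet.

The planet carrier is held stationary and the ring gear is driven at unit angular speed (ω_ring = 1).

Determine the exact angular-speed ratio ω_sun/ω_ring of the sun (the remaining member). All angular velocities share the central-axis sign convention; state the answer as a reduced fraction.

-7/3

N_ring = 33 + 2·22 = 77
33(ω_s−ω_c) = −77(ω_r−ω_c),  ω_c=0, ω_r=1
ω_s = 0 − (77/33)(1−0) = -7/3
ω_s/ω_r = -7/3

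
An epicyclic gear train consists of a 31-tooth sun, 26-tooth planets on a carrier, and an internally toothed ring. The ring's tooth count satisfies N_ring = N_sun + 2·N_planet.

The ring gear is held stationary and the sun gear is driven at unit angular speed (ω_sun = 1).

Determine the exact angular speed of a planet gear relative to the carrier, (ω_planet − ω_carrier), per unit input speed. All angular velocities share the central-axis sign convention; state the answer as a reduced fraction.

N_ring = 31 + 2·26 = 83
31(ω_s−ω_c) = −83(ω_r−ω_c),  ω_r=0, ω_s=1
31(1−ω_c) = −83(0−ω_c)  ⇒  114ω_c = 31  ⇒  ω_c = 31/114
sun–planet: 31·(1−31/114) = −26·(ω_p−ω_c)  ⇒  ω_p−ω_c = −(31/26)·(83/114) = -2573/2964

-2573/2964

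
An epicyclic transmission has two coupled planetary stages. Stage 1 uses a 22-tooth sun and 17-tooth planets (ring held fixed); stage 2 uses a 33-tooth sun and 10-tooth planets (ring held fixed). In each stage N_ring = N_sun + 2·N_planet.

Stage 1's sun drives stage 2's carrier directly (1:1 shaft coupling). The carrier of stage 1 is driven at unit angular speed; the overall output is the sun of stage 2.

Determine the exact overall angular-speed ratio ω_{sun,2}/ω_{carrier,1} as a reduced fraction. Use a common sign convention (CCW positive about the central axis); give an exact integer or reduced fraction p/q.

Stage 1: N_ring = 22 + 2·17 = 56
Stage 1: 22(ω_s−ω_c) = −56(ω_r−ω_c),  ω_r=0, ω_c=1
Stage 1: ω_s = 1 − (56/22)(0−1) = 39/11
  ⇒ ω_s¹/ω_c¹ = 39/11
Stage 2: N_ring = 33 + 2·10 = 53
Stage 2: 33(ω_s−ω_c) = −53(ω_r−ω_c),  ω_r=0, ω_c=1
Stage 2: ω_s = 1 − (53/33)(0−1) = 86/33
  ⇒ ω_s²/ω_c² = 86/33
Coupling ω_c² = ω_s¹ ⇒ overall = 39/11 × 86/33 = 1118/121

1118/121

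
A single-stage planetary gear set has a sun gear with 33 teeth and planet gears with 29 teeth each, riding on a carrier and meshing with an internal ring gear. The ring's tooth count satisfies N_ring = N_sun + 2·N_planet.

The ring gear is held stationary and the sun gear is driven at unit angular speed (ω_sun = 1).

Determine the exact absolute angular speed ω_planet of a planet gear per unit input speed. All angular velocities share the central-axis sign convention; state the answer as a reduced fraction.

-33/58

N_ring = 33 + 2·29 = 91
33(ω_s−ω_c) = −91(ω_r−ω_c),  ω_r=0, ω_s=1
33(1−ω_c) = −91(0−ω_c)  ⇒  124ω_c = 33  ⇒  ω_c = 33/124
sun–planet: 33·(1−33/124) = −29·(ω_p−ω_c)  ⇒  ω_p−ω_c = −(33/29)·(91/124) = -3003/3596
ω_p = 33/124 − 3003/3596 = -33/58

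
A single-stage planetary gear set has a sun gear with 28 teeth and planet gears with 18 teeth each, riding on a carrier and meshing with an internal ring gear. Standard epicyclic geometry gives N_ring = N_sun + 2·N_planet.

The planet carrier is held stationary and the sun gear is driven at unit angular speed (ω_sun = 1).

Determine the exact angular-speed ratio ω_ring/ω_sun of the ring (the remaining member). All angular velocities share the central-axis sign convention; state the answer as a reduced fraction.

N_ring = 28 + 2·18 = 64
28(ω_s−ω_c) = −64(ω_r−ω_c),  ω_c=0, ω_s=1
ω_r = 0 − (28/64)(1−0) = -7/16
ω_r/ω_s = -7/16

-7/16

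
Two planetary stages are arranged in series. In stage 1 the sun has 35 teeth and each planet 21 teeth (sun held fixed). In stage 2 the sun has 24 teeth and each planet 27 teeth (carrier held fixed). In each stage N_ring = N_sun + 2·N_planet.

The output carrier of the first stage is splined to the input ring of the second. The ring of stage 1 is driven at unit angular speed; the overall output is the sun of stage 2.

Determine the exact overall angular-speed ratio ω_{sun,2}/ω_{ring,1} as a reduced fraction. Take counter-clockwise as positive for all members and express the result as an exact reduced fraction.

-143/64

Stage 1: N_ring = 35 + 2·21 = 77
Stage 1: 35(ω_s−ω_c) = −77(ω_r−ω_c),  ω_s=0, ω_r=1
Stage 1: 35(0−ω_c) = −77(1−ω_c)  ⇒  112ω_c = 77  ⇒  ω_c = 11/16
  ⇒ ω_c¹/ω_r¹ = 11/16
Stage 2: N_ring = 24 + 2·27 = 78
Stage 2: 24(ω_s−ω_c) = −78(ω_r−ω_c),  ω_c=0, ω_r=1
Stage 2: ω_s = 0 − (78/24)(1−0) = -13/4
  ⇒ ω_s²/ω_r² = -13/4
Coupling ω_r² = ω_c¹ ⇒ overall = 11/16 × -13/4 = -143/64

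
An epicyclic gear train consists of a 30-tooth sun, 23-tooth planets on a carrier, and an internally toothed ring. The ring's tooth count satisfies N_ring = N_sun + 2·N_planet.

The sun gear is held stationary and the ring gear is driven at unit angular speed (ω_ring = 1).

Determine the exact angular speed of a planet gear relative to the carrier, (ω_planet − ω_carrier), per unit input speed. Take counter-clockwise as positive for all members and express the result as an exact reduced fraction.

1140/1219

N_ring = 30 + 2·23 = 76
30(ω_s−ω_c) = −76(ω_r−ω_c),  ω_s=0, ω_r=1
30(0−ω_c) = −76(1−ω_c)  ⇒  106ω_c = 76  ⇒  ω_c = 38/53
sun–planet: 30·(0−38/53) = −23·(ω_p−ω_c)  ⇒  ω_p−ω_c = −(30/23)·(-38/53) = 1140/1219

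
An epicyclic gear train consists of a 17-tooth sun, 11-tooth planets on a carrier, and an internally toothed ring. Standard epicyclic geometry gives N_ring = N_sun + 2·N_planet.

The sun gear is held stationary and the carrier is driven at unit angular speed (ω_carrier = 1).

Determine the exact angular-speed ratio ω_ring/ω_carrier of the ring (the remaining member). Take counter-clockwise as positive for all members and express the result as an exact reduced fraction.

N_ring = 17 + 2·11 = 39
17(ω_s−ω_c) = −39(ω_r−ω_c),  ω_s=0, ω_c=1
ω_r = 1 − (17/39)(0−1) = 56/39
ω_r/ω_c = 56/39

56/39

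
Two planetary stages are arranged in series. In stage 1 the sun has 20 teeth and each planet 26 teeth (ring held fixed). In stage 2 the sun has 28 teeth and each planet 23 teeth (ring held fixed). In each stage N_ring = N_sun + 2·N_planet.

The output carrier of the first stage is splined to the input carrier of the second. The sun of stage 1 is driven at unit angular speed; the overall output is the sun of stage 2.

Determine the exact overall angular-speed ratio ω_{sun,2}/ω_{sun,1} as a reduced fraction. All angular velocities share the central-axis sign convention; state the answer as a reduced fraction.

Stage 1: N_ring = 20 + 2·26 = 72
Stage 1: 20(ω_s−ω_c) = −72(ω_r−ω_c),  ω_r=0, ω_s=1
Stage 1: 20(1−ω_c) = −72(0−ω_c)  ⇒  92ω_c = 20  ⇒  ω_c = 5/23
  ⇒ ω_c¹/ω_s¹ = 5/23
Stage 2: N_ring = 28 + 2·23 = 74
Stage 2: 28(ω_s−ω_c) = −74(ω_r−ω_c),  ω_r=0, ω_c=1
Stage 2: ω_s = 1 − (74/28)(0−1) = 51/14
  ⇒ ω_s²/ω_c² = 51/14
Coupling ω_c² = ω_c¹ ⇒ overall = 5/23 × 51/14 = 255/322

255/322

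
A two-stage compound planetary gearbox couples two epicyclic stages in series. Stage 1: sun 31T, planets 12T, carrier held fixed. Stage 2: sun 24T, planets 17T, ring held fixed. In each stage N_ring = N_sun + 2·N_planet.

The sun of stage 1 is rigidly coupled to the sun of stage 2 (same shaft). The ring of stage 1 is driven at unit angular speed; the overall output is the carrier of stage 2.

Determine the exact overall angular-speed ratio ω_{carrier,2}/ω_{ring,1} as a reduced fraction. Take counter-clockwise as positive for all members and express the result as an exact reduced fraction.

Stage 1: N_ring = 31 + 2·12 = 55
Stage 1: 31(ω_s−ω_c) = −55(ω_r−ω_c),  ω_c=0, ω_r=1
Stage 1: ω_s = 0 − (55/31)(1−0) = -55/31
  ⇒ ω_s¹/ω_r¹ = -55/31
Stage 2: N_ring = 24 + 2·17 = 58
Stage 2: 24(ω_s−ω_c) = −58(ω_r−ω_c),  ω_r=0, ω_s=1
Stage 2: 24(1−ω_c) = −58(0−ω_c)  ⇒  82ω_c = 24  ⇒  ω_c = 12/41
  ⇒ ω_c²/ω_s² = 12/41
Coupling ω_s² = ω_s¹ ⇒ overall = -55/31 × 12/41 = -660/1271

-660/1271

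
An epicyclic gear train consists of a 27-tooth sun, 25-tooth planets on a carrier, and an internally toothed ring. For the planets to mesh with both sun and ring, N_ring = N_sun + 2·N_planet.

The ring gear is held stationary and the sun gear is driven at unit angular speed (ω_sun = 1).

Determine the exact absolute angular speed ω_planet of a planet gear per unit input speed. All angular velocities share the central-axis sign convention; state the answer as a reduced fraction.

N_ring = 27 + 2·25 = 77
27(ω_s−ω_c) = −77(ω_r−ω_c),  ω_r=0, ω_s=1
27(1−ω_c) = −77(0−ω_c)  ⇒  104ω_c = 27  ⇒  ω_c = 27/104
sun–planet: 27·(1−27/104) = −25·(ω_p−ω_c)  ⇒  ω_p−ω_c = −(27/25)·(77/104) = -2079/2600
ω_p = 27/104 − 2079/2600 = -27/50

-27/50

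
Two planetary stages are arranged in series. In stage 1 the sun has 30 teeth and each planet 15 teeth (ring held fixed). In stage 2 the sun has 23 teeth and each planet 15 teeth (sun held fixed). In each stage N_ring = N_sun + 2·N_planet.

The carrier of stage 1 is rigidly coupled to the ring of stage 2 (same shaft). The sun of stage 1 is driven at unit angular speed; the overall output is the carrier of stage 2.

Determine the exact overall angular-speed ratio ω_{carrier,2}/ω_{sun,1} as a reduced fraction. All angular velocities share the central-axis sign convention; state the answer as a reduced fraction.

53/228

Stage 1: N_ring = 30 + 2·15 = 60
Stage 1: 30(ω_s−ω_c) = −60(ω_r−ω_c),  ω_r=0, ω_s=1
Stage 1: 30(1−ω_c) = −60(0−ω_c)  ⇒  90ω_c = 30  ⇒  ω_c = 1/3
  ⇒ ω_c¹/ω_s¹ = 1/3
Stage 2: N_ring = 23 + 2·15 = 53
Stage 2: 23(ω_s−ω_c) = −53(ω_r−ω_c),  ω_s=0, ω_r=1
Stage 2: 23(0−ω_c) = −53(1−ω_c)  ⇒  76ω_c = 53  ⇒  ω_c = 53/76
  ⇒ ω_c²/ω_r² = 53/76
Coupling ω_r² = ω_c¹ ⇒ overall = 1/3 × 53/76 = 53/228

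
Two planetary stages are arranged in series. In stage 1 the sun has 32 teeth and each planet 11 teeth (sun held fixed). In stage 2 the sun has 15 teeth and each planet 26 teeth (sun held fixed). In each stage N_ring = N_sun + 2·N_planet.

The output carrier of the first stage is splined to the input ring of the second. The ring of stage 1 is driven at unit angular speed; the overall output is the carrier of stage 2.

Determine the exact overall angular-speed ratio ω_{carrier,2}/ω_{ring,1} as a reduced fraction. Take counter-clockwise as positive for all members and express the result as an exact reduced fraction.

1809/3526

Stage 1: N_ring = 32 + 2·11 = 54
Stage 1: 32(ω_s−ω_c) = −54(ω_r−ω_c),  ω_s=0, ω_r=1
Stage 1: 32(0−ω_c) = −54(1−ω_c)  ⇒  86ω_c = 54  ⇒  ω_c = 27/43
  ⇒ ω_c¹/ω_r¹ = 27/43
Stage 2: N_ring = 15 + 2·26 = 67
Stage 2: 15(ω_s−ω_c) = −67(ω_r−ω_c),  ω_s=0, ω_r=1
Stage 2: 15(0−ω_c) = −67(1−ω_c)  ⇒  82ω_c = 67  ⇒  ω_c = 67/82
  ⇒ ω_c²/ω_r² = 67/82
Coupling ω_r² = ω_c¹ ⇒ overall = 27/43 × 67/82 = 1809/3526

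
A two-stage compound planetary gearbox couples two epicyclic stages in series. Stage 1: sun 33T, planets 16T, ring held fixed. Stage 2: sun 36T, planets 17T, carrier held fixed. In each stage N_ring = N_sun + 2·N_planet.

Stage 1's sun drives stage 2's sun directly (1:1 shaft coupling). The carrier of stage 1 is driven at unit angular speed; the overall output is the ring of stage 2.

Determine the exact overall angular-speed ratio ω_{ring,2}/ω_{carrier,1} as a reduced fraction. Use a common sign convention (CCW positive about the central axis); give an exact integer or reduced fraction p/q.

-84/55

Stage 1: N_ring = 33 + 2·16 = 65
Stage 1: 33(ω_s−ω_c) = −65(ω_r−ω_c),  ω_r=0, ω_c=1
Stage 1: ω_s = 1 − (65/33)(0−1) = 98/33
  ⇒ ω_s¹/ω_c¹ = 98/33
Stage 2: N_ring = 36 + 2·17 = 70
Stage 2: 36(ω_s−ω_c) = −70(ω_r−ω_c),  ω_c=0, ω_s=1
Stage 2: ω_r = 0 − (36/70)(1−0) = -18/35
  ⇒ ω_r²/ω_s² = -18/35
Coupling ω_s² = ω_s¹ ⇒ overall = 98/33 × -18/35 = -84/55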